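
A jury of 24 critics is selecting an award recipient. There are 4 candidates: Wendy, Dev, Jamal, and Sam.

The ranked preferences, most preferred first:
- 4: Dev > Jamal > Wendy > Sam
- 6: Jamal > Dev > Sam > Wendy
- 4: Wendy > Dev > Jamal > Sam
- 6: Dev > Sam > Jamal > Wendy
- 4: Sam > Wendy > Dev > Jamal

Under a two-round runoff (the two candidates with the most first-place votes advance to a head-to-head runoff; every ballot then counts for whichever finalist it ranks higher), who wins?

Round 1 first-place votes: Wendy 4, Dev 10, Jamal 6, Sam 4. Dev and Jamal advance.
Runoff: Dev is ranked above Jamal on 18 ballots, Jamal above Dev on 6.

Dev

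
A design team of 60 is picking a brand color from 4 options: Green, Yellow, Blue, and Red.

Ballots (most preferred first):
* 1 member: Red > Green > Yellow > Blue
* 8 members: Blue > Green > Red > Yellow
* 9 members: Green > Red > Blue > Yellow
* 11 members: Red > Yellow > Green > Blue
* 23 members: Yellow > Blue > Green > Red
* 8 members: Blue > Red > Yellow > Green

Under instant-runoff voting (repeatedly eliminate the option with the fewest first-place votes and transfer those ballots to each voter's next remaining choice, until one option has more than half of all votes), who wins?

Red

Round 1: Green 9, Yellow 23, Blue 16, Red 12. Green eliminated.
Round 2: Yellow 23, Blue 16, Red 21. Blue eliminated.
Round 3: Yellow 23, Red 37. Red has a majority (≥31).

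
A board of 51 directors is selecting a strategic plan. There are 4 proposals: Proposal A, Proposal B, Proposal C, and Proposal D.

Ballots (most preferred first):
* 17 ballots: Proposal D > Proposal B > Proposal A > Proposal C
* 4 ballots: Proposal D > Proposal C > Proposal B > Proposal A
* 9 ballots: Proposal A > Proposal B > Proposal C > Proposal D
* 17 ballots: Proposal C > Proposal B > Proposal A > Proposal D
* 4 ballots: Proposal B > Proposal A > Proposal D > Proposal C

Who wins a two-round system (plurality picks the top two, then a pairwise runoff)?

Proposal C

Round 1 first-place votes: Proposal A 9, Proposal B 4, Proposal C 17, Proposal D 21. Proposal D and Proposal C advance.
Runoff: Proposal D is ranked above Proposal C on 25 ballots, Proposal C above Proposal D on 26.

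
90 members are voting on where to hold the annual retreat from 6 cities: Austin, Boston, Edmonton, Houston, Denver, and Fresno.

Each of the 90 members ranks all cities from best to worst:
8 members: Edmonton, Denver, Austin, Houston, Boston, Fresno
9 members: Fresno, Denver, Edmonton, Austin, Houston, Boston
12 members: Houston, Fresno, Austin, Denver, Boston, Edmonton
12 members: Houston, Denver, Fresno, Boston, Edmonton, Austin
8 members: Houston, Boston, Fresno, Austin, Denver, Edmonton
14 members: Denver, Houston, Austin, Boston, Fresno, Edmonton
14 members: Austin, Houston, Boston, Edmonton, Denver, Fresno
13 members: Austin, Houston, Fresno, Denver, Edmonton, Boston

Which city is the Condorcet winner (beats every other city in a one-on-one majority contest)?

Houston

Houston vs Austin: 46–44
Houston vs Boston: 90–0
Houston vs Edmonton: 73–17
Houston vs Denver: 59–31
Houston vs Fresno: 81–9
Houston beats every other city.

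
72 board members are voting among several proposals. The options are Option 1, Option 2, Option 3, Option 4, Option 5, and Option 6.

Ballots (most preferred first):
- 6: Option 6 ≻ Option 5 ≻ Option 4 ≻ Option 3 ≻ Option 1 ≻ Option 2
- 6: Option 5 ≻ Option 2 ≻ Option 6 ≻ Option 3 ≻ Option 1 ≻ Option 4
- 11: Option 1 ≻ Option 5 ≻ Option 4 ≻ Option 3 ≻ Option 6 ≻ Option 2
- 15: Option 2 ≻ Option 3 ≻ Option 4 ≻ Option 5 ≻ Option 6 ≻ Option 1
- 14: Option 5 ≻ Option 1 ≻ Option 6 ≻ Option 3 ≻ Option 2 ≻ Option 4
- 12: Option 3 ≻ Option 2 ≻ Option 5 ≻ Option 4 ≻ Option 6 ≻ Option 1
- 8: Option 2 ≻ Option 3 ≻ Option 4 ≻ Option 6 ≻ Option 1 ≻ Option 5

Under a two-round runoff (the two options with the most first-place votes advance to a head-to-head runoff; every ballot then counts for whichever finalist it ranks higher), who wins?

Round 1 first-place votes: Option 1 11, Option 2 23, Option 3 12, Option 4 0, Option 5 20, Option 6 6. Option 2 and Option 5 advance.
Runoff: Option 2 is ranked above Option 5 on 35 ballots, Option 5 above Option 2 on 37.

Option 5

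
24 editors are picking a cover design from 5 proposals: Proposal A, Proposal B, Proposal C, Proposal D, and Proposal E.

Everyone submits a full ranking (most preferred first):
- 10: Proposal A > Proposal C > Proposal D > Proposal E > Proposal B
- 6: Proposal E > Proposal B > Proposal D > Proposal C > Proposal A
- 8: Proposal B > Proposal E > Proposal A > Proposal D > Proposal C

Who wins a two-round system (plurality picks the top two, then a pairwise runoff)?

Round 1 first-place votes: Proposal A 10, Proposal B 8, Proposal C 0, Proposal D 0, Proposal E 6. Proposal A and Proposal B advance.
Runoff: Proposal A is ranked above Proposal B on 10 ballots, Proposal B above Proposal A on 14.

Proposal B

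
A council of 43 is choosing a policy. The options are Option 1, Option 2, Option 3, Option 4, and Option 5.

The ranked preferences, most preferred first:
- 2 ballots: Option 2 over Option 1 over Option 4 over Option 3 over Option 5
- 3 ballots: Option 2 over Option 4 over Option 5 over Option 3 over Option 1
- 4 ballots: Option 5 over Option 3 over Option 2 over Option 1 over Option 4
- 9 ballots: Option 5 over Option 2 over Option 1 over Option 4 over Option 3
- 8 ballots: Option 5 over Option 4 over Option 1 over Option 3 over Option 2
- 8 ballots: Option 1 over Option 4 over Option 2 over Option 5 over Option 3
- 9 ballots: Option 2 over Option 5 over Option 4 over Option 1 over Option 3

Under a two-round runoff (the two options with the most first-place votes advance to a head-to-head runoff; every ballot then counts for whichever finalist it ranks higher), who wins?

Round 1 first-place votes: Option 1 8, Option 2 14, Option 3 0, Option 4 0, Option 5 21. Option 5 and Option 2 advance.
Runoff: Option 5 is ranked above Option 2 on 21 ballots, Option 2 above Option 5 on 22.

Option 2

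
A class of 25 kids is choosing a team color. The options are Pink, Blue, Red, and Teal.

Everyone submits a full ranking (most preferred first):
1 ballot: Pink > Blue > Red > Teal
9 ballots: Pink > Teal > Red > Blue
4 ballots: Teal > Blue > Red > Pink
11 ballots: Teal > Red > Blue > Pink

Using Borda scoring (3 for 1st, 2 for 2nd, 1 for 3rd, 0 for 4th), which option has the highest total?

Teal

Pink: 1×3 + 9×3 + 4×0 + 11×0 = 30
Blue: 1×2 + 9×0 + 4×2 + 11×1 = 21
Red: 1×1 + 9×1 + 4×1 + 11×2 = 36
Teal: 1×0 + 9×2 + 4×3 + 11×3 = 63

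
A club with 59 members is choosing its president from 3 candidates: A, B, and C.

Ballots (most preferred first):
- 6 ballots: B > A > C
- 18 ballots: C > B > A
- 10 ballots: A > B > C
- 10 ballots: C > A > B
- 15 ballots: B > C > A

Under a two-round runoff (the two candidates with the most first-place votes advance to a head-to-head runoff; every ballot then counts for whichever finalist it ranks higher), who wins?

Round 1 first-place votes: A 10, B 21, C 28. C and B advance.
Runoff: C is ranked above B on 28 ballots, B above C on 31.

B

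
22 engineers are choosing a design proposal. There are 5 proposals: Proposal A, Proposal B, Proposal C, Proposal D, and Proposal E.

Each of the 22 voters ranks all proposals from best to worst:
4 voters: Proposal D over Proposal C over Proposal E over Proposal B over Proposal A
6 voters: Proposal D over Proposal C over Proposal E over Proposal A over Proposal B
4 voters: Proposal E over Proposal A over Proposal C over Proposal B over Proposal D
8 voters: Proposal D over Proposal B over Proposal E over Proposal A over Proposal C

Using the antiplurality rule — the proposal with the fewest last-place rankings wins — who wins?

Last-place votes: Proposal A 4, Proposal B 6, Proposal C 8, Proposal D 4, Proposal E 0.

Proposal E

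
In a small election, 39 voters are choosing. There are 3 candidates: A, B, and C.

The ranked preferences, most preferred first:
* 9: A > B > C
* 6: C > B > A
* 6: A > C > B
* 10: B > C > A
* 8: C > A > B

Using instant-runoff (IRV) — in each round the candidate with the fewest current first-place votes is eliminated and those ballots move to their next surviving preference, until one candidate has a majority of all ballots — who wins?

C

Round 1: A 15, B 10, C 14. B eliminated.
Round 2: A 15, C 24. C has a majority (≥20).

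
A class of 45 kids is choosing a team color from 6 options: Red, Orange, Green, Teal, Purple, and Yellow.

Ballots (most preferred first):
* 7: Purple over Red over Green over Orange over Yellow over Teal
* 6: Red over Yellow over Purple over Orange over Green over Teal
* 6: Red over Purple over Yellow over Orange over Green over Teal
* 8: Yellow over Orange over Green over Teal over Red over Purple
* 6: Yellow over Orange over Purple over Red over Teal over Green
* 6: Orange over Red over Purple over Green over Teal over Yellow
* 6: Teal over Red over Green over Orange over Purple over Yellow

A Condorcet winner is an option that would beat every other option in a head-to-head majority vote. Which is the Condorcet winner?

Red vs Orange: 25–20
Red vs Green: 37–8
Red vs Teal: 31–14
Red vs Purple: 32–13
Red vs Yellow: 31–14
Red beats every other option.

Red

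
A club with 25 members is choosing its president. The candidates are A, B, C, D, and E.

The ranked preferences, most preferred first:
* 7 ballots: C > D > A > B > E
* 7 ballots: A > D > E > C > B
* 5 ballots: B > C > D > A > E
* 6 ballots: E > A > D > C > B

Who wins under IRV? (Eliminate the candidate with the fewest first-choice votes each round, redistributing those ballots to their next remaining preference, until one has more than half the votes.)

A

Round 1: A 7, B 5, C 7, D 0, E 6. D eliminated.
Round 2: A 7, B 5, C 7, E 6. B eliminated.
Round 3: A 7, C 12, E 6. E eliminated.
Round 4: A 13, C 12. A has a majority (≥13).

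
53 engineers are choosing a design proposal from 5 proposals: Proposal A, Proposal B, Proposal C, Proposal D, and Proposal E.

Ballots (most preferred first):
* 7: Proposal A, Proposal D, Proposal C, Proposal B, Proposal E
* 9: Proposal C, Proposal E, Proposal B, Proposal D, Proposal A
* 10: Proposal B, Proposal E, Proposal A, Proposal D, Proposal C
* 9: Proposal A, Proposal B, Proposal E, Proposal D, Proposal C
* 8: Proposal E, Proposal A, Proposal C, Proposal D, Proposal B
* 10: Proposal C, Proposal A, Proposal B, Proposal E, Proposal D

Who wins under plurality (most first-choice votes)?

First-place votes: Proposal A 16, Proposal B 10, Proposal C 19, Proposal D 0, Proposal E 8.

Proposal C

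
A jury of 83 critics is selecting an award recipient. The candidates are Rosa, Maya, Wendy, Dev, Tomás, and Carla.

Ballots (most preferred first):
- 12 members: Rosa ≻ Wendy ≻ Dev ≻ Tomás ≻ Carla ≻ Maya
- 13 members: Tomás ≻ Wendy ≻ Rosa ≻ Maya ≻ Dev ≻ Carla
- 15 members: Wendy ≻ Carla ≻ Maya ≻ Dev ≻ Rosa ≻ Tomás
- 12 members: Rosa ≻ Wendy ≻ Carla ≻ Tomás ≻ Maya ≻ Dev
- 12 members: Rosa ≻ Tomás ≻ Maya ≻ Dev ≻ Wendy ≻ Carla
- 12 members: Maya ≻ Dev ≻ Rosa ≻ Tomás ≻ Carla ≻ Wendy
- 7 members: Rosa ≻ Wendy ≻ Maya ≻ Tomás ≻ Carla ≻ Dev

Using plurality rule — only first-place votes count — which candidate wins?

First-place votes: Rosa 43, Maya 12, Wendy 15, Dev 0, Tomás 13, Carla 0.

Rosa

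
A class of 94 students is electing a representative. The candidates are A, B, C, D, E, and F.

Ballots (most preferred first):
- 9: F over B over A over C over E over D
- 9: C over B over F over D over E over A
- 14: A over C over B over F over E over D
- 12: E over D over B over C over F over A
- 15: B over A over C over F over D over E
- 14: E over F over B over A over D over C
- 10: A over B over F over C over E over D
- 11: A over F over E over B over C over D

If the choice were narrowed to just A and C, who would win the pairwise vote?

A

A is ranked above C on 73 ballots; C above A on 21.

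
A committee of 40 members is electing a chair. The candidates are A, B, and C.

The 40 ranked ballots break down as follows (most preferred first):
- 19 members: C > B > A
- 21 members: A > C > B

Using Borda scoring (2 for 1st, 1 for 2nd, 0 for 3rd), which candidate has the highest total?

C

A: 19×0 + 21×2 = 42
B: 19×1 + 21×0 = 19
C: 19×2 + 21×1 = 59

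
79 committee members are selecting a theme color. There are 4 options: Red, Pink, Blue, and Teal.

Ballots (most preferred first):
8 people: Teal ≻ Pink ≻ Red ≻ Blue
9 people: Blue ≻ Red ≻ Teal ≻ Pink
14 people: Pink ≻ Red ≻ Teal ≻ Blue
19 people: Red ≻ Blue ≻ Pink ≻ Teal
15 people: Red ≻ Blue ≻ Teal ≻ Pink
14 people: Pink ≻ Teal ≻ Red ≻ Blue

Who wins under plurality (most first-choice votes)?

First-place votes: Red 34, Pink 28, Blue 9, Teal 8.

Red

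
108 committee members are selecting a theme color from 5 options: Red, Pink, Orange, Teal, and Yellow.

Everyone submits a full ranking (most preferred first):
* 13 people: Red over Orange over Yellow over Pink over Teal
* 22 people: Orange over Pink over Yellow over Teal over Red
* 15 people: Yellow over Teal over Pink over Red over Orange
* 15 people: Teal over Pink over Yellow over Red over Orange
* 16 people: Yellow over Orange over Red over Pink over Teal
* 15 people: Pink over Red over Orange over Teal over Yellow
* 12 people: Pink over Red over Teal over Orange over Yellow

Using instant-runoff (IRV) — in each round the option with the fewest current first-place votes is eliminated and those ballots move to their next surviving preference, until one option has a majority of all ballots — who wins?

Pink

Round 1: Red 13, Pink 27, Orange 22, Teal 15, Yellow 31. Red eliminated.
Round 2: Pink 27, Orange 35, Teal 15, Yellow 31. Teal eliminated.
Round 3: Pink 42, Orange 35, Yellow 31. Yellow eliminated.
Round 4: Pink 57, Orange 51. Pink has a majority (≥55).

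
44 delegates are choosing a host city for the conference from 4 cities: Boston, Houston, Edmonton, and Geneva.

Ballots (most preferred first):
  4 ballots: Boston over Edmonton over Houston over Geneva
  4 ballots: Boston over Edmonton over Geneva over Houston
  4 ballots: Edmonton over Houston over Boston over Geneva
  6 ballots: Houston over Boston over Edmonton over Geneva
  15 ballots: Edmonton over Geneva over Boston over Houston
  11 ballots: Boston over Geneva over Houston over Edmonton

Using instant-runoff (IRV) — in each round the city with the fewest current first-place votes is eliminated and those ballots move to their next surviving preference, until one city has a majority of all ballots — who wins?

Boston

Round 1: Boston 19, Houston 6, Edmonton 19, Geneva 0. Geneva eliminated.
Round 2: Boston 19, Houston 6, Edmonton 19. Houston eliminated.
Round 3: Boston 25, Edmonton 19. Boston has a majority (≥23).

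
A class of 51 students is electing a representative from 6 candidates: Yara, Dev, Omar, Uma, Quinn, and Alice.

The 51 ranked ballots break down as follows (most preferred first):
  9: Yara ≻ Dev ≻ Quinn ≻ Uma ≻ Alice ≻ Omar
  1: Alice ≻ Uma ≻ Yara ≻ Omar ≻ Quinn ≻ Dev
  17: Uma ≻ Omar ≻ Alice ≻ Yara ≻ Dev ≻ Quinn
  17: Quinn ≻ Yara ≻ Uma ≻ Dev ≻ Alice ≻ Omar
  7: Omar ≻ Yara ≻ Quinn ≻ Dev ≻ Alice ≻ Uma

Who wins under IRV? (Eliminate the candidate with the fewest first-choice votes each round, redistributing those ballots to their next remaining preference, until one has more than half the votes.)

Round 1: Yara 9, Dev 0, Omar 7, Uma 17, Quinn 17, Alice 1. Dev eliminated.
Round 2: Yara 9, Omar 7, Uma 17, Quinn 17, Alice 1. Alice eliminated.
Round 3: Yara 9, Omar 7, Uma 18, Quinn 17. Omar eliminated.
Round 4: Yara 16, Uma 18, Quinn 17. Yara eliminated.
Round 5: Uma 18, Quinn 33. Quinn has a majority (≥26).

Quinn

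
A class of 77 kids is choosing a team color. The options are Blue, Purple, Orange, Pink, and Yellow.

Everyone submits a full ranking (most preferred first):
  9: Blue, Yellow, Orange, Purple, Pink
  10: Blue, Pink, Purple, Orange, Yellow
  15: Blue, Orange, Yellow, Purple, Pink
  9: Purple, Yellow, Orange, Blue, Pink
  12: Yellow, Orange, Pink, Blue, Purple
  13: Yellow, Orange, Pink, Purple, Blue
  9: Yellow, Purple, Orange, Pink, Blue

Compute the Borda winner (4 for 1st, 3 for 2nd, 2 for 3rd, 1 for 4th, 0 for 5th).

Blue: 9×4 + 10×4 + 15×4 + 9×1 + 12×1 + 13×0 + 9×0 = 157
Purple: 9×1 + 10×2 + 15×1 + 9×4 + 12×0 + 13×1 + 9×3 = 120
Orange: 9×2 + 10×1 + 15×3 + 9×2 + 12×3 + 13×3 + 9×2 = 184
Pink: 9×0 + 10×3 + 15×0 + 9×0 + 12×2 + 13×2 + 9×1 = 89
Yellow: 9×3 + 10×0 + 15×2 + 9×3 + 12×4 + 13×4 + 9×4 = 220

Yellow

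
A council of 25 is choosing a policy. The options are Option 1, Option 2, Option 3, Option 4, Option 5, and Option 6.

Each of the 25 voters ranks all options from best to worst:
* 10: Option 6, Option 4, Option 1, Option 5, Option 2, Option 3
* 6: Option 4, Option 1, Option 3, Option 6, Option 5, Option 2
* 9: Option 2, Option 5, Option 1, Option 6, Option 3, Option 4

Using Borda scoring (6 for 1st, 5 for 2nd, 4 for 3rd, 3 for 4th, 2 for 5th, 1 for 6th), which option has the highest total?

Option 1

Option 1: 10×4 + 6×5 + 9×4 = 106
Option 2: 10×2 + 6×1 + 9×6 = 80
Option 3: 10×1 + 6×4 + 9×2 = 52
Option 4: 10×5 + 6×6 + 9×1 = 95
Option 5: 10×3 + 6×2 + 9×5 = 87
Option 6: 10×6 + 6×3 + 9×3 = 105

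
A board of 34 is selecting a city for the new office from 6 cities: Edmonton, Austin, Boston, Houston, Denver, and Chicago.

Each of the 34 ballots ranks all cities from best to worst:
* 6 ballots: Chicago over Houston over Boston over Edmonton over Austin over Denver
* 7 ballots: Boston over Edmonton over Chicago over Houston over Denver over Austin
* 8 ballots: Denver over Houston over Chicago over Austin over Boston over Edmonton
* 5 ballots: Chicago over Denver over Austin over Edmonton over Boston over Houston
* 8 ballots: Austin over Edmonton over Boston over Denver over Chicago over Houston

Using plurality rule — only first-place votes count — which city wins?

Chicago

First-place votes: Edmonton 0, Austin 8, Boston 7, Houston 0, Denver 8, Chicago 11.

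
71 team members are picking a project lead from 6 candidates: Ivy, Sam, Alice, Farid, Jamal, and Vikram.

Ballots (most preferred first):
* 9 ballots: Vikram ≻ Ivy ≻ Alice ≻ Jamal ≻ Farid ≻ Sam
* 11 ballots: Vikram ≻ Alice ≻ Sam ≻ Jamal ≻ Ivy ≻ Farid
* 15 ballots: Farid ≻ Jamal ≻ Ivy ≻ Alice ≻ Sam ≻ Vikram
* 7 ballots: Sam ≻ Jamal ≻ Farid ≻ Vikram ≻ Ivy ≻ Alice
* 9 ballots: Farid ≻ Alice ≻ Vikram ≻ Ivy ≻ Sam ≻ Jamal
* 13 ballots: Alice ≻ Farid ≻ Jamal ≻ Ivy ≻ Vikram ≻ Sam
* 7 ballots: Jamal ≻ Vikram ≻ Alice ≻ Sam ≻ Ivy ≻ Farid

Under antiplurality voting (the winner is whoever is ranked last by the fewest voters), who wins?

Ivy

Last-place votes: Ivy 0, Sam 22, Alice 7, Farid 18, Jamal 9, Vikram 15.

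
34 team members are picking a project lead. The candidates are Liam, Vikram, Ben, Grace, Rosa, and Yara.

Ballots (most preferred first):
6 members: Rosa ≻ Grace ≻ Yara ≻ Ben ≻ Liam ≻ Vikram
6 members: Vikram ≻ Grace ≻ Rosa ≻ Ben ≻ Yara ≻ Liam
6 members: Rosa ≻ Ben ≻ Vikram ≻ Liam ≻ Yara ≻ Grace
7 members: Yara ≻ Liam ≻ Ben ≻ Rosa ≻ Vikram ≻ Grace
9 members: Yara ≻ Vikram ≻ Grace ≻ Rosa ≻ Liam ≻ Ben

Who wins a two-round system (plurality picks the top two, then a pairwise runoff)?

Rosa

Round 1 first-place votes: Liam 0, Vikram 6, Ben 0, Grace 0, Rosa 12, Yara 16. Yara and Rosa advance.
Runoff: Yara is ranked above Rosa on 16 ballots, Rosa above Yara on 18.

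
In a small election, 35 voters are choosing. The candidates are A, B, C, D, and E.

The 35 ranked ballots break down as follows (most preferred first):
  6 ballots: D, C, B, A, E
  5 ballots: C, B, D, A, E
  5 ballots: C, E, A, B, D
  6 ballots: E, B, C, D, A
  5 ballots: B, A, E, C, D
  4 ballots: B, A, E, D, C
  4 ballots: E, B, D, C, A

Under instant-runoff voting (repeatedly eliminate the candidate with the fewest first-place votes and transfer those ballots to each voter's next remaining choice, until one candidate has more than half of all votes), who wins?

Round 1: A 0, B 9, C 10, D 6, E 10. A eliminated.
Round 2: B 9, C 10, D 6, E 10. D eliminated.
Round 3: B 9, C 16, E 10. B eliminated.
Round 4: C 16, E 19. E has a majority (≥18).

E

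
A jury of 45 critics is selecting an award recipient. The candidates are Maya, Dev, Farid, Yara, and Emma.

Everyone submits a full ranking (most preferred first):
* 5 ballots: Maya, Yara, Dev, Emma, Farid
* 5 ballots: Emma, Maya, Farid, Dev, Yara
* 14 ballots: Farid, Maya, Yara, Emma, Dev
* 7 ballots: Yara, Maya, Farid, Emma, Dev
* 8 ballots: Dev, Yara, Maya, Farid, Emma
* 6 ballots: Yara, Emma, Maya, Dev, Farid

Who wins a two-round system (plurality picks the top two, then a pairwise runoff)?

Yara

Round 1 first-place votes: Maya 5, Dev 8, Farid 14, Yara 13, Emma 5. Farid and Yara advance.
Runoff: Farid is ranked above Yara on 19 ballots, Yara above Farid on 26.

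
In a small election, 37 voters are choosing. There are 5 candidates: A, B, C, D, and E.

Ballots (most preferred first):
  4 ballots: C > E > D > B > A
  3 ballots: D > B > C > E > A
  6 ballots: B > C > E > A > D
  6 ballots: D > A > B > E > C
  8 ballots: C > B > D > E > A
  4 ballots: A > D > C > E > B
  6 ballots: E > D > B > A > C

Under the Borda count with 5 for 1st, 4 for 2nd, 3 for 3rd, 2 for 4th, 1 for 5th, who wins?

A: 4×1 + 3×1 + 6×2 + 6×4 + 8×1 + 4×5 + 6×2 = 83
B: 4×2 + 3×4 + 6×5 + 6×3 + 8×4 + 4×1 + 6×3 = 122
C: 4×5 + 3×3 + 6×4 + 6×1 + 8×5 + 4×3 + 6×1 = 117
D: 4×3 + 3×5 + 6×1 + 6×5 + 8×3 + 4×4 + 6×4 = 127
E: 4×4 + 3×2 + 6×3 + 6×2 + 8×2 + 4×2 + 6×5 = 106

D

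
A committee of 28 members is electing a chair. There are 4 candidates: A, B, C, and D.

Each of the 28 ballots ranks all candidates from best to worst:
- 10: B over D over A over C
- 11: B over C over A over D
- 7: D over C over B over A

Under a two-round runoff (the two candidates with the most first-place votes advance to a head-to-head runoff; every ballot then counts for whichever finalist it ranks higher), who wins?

B

Round 1 first-place votes: A 0, B 21, C 0, D 7. B and D advance.
Runoff: B is ranked above D on 21 ballots, D above B on 7.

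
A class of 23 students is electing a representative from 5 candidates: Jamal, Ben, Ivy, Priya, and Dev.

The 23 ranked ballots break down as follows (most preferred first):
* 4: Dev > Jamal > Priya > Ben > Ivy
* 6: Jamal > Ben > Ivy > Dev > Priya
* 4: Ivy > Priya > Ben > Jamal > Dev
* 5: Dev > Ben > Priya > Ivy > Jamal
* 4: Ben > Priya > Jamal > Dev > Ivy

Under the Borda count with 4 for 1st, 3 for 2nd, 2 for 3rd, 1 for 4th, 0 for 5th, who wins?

Jamal: 4×3 + 6×4 + 4×1 + 5×0 + 4×2 = 48
Ben: 4×1 + 6×3 + 4×2 + 5×3 + 4×4 = 61
Ivy: 4×0 + 6×2 + 4×4 + 5×1 + 4×0 = 33
Priya: 4×2 + 6×0 + 4×3 + 5×2 + 4×3 = 42
Dev: 4×4 + 6×1 + 4×0 + 5×4 + 4×1 = 46

Ben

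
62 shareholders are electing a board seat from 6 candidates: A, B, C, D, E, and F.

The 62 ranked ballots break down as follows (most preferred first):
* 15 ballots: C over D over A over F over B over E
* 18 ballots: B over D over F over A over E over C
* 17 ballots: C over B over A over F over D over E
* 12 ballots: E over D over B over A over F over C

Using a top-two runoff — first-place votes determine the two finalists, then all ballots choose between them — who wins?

Round 1 first-place votes: A 0, B 18, C 32, D 0, E 12, F 0. C and B advance.
Runoff: C is ranked above B on 32 ballots, B above C on 30.

C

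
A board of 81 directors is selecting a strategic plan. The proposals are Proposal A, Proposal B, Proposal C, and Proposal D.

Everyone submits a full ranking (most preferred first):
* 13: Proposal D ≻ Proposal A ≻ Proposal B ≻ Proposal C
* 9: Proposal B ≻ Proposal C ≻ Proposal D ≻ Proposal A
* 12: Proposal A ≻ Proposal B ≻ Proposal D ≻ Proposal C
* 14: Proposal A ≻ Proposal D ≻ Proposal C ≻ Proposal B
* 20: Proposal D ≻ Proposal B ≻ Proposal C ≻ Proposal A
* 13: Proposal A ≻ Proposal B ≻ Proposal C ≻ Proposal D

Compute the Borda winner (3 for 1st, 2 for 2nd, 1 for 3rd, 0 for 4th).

Proposal D

Proposal A: 13×2 + 9×0 + 12×3 + 14×3 + 20×0 + 13×3 = 143
Proposal B: 13×1 + 9×3 + 12×2 + 14×0 + 20×2 + 13×2 = 130
Proposal C: 13×0 + 9×2 + 12×0 + 14×1 + 20×1 + 13×1 = 65
Proposal D: 13×3 + 9×1 + 12×1 + 14×2 + 20×3 + 13×0 = 148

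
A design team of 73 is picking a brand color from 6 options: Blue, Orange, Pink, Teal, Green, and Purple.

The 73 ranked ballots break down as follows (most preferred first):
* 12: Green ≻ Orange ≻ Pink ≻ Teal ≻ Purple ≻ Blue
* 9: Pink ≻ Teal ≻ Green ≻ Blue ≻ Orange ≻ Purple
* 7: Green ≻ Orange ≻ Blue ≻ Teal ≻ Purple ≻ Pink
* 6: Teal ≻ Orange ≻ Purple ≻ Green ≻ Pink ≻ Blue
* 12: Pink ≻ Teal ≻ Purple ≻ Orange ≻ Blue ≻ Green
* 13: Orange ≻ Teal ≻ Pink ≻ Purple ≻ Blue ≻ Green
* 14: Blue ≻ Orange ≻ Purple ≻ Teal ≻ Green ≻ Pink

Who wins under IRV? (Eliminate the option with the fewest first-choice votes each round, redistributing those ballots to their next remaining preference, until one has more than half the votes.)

Orange

Round 1: Blue 14, Orange 13, Pink 21, Teal 6, Green 19, Purple 0. Purple eliminated.
Round 2: Blue 14, Orange 13, Pink 21, Teal 6, Green 19. Teal eliminated.
Round 3: Blue 14, Orange 19, Pink 21, Green 19. Blue eliminated.
Round 4: Orange 33, Pink 21, Green 19. Green eliminated.
Round 5: Orange 52, Pink 21. Orange has a majority (≥37).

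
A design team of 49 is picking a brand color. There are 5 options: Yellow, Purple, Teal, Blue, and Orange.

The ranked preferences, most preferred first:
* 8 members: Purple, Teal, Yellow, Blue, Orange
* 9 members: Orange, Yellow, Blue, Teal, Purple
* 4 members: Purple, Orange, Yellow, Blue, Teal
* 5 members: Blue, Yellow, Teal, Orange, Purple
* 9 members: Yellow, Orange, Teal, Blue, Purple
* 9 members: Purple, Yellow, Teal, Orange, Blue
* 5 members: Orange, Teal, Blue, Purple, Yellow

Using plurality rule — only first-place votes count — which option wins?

First-place votes: Yellow 9, Purple 21, Teal 0, Blue 5, Orange 14.

Purple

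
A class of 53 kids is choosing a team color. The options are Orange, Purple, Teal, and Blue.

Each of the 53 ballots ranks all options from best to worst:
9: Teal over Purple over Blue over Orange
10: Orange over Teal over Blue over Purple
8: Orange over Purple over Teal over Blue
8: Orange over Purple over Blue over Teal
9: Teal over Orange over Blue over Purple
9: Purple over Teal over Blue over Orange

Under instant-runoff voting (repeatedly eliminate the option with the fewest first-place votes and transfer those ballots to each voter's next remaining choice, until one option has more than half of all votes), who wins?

Round 1: Orange 26, Purple 9, Teal 18, Blue 0. Blue eliminated.
Round 2: Orange 26, Purple 9, Teal 18. Purple eliminated.
Round 3: Orange 26, Teal 27. Teal has a majority (≥27).

Teal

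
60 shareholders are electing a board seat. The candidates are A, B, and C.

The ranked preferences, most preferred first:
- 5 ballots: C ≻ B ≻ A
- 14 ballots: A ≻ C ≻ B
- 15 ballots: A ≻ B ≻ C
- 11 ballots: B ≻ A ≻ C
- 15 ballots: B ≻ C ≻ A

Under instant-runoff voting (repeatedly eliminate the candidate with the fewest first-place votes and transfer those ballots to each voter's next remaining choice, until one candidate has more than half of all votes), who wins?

B

Round 1: A 29, B 26, C 5. C eliminated.
Round 2: A 29, B 31. B has a majority (≥31).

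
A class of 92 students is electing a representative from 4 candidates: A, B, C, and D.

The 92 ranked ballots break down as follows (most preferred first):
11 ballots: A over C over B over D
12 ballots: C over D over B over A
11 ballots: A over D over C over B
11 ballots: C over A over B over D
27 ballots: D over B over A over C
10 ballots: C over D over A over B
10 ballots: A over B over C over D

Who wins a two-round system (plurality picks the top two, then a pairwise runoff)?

Round 1 first-place votes: A 32, B 0, C 33, D 27. C and A advance.
Runoff: C is ranked above A on 33 ballots, A above C on 59.

A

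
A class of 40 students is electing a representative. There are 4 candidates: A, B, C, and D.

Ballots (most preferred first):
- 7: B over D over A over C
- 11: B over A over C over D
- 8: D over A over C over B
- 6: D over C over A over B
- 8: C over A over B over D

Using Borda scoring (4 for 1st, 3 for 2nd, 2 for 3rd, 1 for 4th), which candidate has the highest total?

A: 7×2 + 11×3 + 8×3 + 6×2 + 8×3 = 107
B: 7×4 + 11×4 + 8×1 + 6×1 + 8×2 = 102
C: 7×1 + 11×2 + 8×2 + 6×3 + 8×4 = 95
D: 7×3 + 11×1 + 8×4 + 6×4 + 8×1 = 96

A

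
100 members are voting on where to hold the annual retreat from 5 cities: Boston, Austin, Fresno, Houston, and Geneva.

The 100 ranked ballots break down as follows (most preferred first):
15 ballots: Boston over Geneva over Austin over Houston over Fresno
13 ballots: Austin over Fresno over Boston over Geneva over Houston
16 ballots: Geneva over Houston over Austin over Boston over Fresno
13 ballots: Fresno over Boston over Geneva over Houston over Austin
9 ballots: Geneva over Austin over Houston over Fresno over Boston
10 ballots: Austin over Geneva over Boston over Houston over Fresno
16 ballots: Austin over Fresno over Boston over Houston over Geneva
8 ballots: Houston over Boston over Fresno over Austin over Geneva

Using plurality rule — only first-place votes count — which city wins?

Austin

First-place votes: Boston 15, Austin 39, Fresno 13, Houston 8, Geneva 25.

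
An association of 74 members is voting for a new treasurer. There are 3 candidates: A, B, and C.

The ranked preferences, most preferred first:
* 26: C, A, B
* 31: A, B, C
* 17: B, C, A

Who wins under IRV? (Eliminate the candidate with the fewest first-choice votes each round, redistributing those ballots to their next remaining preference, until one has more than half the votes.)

Round 1: A 31, B 17, C 26. B eliminated.
Round 2: A 31, C 43. C has a majority (≥38).

C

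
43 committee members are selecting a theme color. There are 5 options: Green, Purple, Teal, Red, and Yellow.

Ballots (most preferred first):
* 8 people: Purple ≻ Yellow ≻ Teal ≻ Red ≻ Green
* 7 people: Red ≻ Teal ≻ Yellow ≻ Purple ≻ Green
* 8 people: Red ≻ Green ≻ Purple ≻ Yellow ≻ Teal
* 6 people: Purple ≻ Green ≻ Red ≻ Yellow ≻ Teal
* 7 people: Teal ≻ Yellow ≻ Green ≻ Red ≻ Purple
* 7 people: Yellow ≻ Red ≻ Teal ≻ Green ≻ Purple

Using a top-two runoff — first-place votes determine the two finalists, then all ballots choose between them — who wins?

Round 1 first-place votes: Green 0, Purple 14, Teal 7, Red 15, Yellow 7. Red and Purple advance.
Runoff: Red is ranked above Purple on 29 ballots, Purple above Red on 14.

Red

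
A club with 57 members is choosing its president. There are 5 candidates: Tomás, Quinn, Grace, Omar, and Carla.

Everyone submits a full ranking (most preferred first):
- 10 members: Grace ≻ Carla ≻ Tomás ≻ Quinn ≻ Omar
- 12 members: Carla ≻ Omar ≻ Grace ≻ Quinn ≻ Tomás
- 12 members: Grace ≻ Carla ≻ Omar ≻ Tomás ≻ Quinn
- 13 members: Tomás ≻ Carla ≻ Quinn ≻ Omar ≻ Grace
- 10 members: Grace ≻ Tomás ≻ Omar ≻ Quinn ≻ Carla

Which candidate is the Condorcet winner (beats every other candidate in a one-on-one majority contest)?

Grace

Grace vs Tomás: 44–13
Grace vs Quinn: 44–13
Grace vs Omar: 32–25
Grace vs Carla: 32–25
Grace beats every other candidate.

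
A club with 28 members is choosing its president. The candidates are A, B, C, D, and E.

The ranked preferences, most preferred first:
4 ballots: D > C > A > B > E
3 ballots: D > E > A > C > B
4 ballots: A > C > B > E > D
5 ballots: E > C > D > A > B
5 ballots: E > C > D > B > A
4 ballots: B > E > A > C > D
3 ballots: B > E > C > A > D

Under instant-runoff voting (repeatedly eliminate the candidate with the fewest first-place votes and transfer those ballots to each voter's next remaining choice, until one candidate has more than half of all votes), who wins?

B

Round 1: A 4, B 7, C 0, D 7, E 10. C eliminated.
Round 2: A 4, B 7, D 7, E 10. A eliminated.
Round 3: B 11, D 7, E 10. D eliminated.
Round 4: B 15, E 13. B has a majority (≥15).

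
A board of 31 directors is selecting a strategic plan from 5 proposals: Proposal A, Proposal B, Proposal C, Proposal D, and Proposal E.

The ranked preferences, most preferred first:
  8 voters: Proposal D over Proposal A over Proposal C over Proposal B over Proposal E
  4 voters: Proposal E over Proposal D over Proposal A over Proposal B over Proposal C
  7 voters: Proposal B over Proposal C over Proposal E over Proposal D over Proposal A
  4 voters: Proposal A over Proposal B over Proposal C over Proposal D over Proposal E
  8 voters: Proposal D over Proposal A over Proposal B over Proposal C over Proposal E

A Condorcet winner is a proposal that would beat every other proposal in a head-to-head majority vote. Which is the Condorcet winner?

Proposal D

Proposal D vs Proposal A: 27–4
Proposal D vs Proposal B: 20–11
Proposal D vs Proposal C: 20–11
Proposal D vs Proposal E: 20–11
Proposal D beats every other proposal.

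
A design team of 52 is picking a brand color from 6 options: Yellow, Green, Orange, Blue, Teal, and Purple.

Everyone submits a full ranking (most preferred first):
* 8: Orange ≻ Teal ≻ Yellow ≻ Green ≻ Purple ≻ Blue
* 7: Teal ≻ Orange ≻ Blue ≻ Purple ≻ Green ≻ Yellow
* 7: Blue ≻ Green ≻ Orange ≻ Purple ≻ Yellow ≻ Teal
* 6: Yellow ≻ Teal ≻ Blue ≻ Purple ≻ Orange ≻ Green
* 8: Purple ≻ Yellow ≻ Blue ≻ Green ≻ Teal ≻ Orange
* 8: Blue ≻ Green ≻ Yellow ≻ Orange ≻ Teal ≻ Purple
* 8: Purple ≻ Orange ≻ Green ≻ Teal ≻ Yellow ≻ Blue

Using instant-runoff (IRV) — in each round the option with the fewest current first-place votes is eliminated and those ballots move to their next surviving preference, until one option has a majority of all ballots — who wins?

Round 1: Yellow 6, Green 0, Orange 8, Blue 15, Teal 7, Purple 16. Green eliminated.
Round 2: Yellow 6, Orange 8, Blue 15, Teal 7, Purple 16. Yellow eliminated.
Round 3: Orange 8, Blue 15, Teal 13, Purple 16. Orange eliminated.
Round 4: Blue 15, Teal 21, Purple 16. Blue eliminated.
Round 5: Teal 29, Purple 23. Teal has a majority (≥27).

Teal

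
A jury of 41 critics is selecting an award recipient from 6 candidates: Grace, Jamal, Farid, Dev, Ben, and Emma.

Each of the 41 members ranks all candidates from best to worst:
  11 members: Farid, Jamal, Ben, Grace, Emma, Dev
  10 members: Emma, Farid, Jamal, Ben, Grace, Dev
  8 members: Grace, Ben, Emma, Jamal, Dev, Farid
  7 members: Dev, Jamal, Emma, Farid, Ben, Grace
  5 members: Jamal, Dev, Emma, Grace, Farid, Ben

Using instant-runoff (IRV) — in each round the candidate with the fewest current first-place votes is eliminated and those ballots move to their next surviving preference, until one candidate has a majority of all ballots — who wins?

Emma

Round 1: Grace 8, Jamal 5, Farid 11, Dev 7, Ben 0, Emma 10. Ben eliminated.
Round 2: Grace 8, Jamal 5, Farid 11, Dev 7, Emma 10. Jamal eliminated.
Round 3: Grace 8, Farid 11, Dev 12, Emma 10. Grace eliminated.
Round 4: Farid 11, Dev 12, Emma 18. Farid eliminated.
Round 5: Dev 12, Emma 29. Emma has a majority (≥21).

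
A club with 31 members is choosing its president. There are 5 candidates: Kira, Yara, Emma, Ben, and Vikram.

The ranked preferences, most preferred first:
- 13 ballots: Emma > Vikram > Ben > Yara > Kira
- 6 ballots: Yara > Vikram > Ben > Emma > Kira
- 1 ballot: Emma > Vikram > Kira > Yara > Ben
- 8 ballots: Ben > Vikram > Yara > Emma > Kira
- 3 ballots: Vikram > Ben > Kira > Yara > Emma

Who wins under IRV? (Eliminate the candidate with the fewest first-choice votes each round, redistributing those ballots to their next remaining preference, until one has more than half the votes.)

Ben

Round 1: Kira 0, Yara 6, Emma 14, Ben 8, Vikram 3. Kira eliminated.
Round 2: Yara 6, Emma 14, Ben 8, Vikram 3. Vikram eliminated.
Round 3: Yara 6, Emma 14, Ben 11. Yara eliminated.
Round 4: Emma 14, Ben 17. Ben has a majority (≥16).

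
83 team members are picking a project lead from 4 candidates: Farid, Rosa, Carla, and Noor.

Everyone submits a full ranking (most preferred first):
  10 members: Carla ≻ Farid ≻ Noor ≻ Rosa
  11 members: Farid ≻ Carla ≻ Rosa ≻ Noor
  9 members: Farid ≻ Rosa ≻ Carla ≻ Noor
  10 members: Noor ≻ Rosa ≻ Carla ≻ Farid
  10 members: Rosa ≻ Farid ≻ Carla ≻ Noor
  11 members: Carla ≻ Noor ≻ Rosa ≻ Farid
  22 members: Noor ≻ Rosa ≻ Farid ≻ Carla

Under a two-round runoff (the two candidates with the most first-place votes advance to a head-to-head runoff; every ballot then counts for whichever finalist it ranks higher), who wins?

Round 1 first-place votes: Farid 20, Rosa 10, Carla 21, Noor 32. Noor and Carla advance.
Runoff: Noor is ranked above Carla on 32 ballots, Carla above Noor on 51.

Carla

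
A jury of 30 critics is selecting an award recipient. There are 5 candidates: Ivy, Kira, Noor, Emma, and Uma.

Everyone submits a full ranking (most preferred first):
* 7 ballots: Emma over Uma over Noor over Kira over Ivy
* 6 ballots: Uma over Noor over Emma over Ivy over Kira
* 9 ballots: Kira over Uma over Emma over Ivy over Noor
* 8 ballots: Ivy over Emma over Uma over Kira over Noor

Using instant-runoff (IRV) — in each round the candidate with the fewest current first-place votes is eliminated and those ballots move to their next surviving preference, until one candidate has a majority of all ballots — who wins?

Emma

Round 1: Ivy 8, Kira 9, Noor 0, Emma 7, Uma 6. Noor eliminated.
Round 2: Ivy 8, Kira 9, Emma 7, Uma 6. Uma eliminated.
Round 3: Ivy 8, Kira 9, Emma 13. Ivy eliminated.
Round 4: Kira 9, Emma 21. Emma has a majority (≥16).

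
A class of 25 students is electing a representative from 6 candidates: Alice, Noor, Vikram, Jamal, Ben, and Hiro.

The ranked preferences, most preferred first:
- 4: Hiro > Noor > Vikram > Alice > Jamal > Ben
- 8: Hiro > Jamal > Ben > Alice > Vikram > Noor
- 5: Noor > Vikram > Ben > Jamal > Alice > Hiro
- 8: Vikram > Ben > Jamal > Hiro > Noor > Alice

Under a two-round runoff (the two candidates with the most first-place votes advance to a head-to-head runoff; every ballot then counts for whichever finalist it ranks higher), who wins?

Round 1 first-place votes: Alice 0, Noor 5, Vikram 8, Jamal 0, Ben 0, Hiro 12. Hiro and Vikram advance.
Runoff: Hiro is ranked above Vikram on 12 ballots, Vikram above Hiro on 13.

Vikram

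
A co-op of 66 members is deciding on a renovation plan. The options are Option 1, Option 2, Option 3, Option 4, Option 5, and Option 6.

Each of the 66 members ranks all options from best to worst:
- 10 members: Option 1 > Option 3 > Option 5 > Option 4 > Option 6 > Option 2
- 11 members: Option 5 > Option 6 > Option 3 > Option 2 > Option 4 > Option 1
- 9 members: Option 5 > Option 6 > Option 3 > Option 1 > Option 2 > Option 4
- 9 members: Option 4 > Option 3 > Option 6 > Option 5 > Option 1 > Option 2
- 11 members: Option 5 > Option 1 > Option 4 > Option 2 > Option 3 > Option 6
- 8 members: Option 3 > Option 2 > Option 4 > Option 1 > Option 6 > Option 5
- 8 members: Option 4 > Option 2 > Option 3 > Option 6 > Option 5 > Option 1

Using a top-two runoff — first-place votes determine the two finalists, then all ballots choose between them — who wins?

Option 5

Round 1 first-place votes: Option 1 10, Option 2 0, Option 3 8, Option 4 17, Option 5 31, Option 6 0. Option 5 and Option 4 advance.
Runoff: Option 5 is ranked above Option 4 on 41 ballots, Option 4 above Option 5 on 25.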